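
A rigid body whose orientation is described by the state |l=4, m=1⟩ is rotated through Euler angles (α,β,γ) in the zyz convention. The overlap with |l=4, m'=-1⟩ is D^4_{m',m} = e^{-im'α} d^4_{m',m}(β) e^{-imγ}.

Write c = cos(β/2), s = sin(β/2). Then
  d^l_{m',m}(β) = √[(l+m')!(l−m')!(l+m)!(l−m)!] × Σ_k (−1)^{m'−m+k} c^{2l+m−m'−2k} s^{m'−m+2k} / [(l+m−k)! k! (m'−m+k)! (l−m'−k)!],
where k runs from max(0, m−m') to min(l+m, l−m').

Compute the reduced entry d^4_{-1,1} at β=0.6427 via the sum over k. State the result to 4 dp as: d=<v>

d=0.4992

d^4_{-1,1}(β=0.6427) via the finite sum:
c=cos(0.642700/2)=0.948810, s=sin(0.642700/2)=0.315848; N=√[6·120·120·6]=720.000000
k: max(0,(1)−(-1))=2 … min(4+(1),4−(-1))=5
  k=2: (−1)^0·720.0000/(72)·0.9488^6·0.3158^2 = +0.727831
  k=3: (−1)^1·720.0000/(24)·0.9488^4·0.3158^4 = -0.241963
  k=4: (−1)^2·720.0000/(48)·0.9488^2·0.3158^6 = +0.013407
  k=5: (−1)^3·720.0000/(720)·0.9488^0·0.3158^8 = -0.000099
d^4_{-1,1}(0.6427) = +0.727831 -0.241963 +0.013407 -0.000099 = +0.499176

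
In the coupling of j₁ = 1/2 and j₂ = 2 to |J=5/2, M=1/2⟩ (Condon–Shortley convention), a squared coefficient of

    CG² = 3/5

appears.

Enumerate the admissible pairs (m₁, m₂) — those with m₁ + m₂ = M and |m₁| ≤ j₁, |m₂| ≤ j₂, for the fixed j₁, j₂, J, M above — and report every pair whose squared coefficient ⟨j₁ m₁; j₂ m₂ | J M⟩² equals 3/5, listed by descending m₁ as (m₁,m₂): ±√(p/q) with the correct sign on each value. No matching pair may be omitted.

Admissible pairs with m₁+m₂ = M = 1/2: (-1/2,1), (1/2,0)
  (m₁,m₂)=(1/2,0): CG² = 3/5, CG = +√(3/5)   ← matches the target
  (m₁,m₂)=(-1/2,1): CG² = 2/5, CG = +√(2/5)
Pairs with CG² = 3/5: (1/2,0): +√(3/5)

(1/2,0): +√(3/5)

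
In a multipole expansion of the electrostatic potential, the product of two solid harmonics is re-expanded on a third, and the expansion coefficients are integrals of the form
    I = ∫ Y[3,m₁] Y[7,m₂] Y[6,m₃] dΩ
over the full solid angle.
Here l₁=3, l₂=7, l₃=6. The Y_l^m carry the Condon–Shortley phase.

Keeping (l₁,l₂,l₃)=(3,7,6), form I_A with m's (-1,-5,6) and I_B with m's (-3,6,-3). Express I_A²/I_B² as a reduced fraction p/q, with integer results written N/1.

l's match ⇒ only the (l;m) 3-j factors differ between A and B.
A: triangle coeff Δ(3,7,6) = 1/2042040; Σ_t [2,2]: t=2:+1/29030400 = 1/29030400; (3j)²=99/7735 [(3 7 6; -1 -5 6)], sign=+1
B: triangle coeff Δ(3,7,6) = 1/2042040; Σ_t [4,4]: t=4:+1/17418240 = 1/17418240; (3j)²=15/952 [(3 7 6; -3 6 -3)], sign=-1
I_A²/I_B² = (99/7735)/(15/952) = 264/325

264/325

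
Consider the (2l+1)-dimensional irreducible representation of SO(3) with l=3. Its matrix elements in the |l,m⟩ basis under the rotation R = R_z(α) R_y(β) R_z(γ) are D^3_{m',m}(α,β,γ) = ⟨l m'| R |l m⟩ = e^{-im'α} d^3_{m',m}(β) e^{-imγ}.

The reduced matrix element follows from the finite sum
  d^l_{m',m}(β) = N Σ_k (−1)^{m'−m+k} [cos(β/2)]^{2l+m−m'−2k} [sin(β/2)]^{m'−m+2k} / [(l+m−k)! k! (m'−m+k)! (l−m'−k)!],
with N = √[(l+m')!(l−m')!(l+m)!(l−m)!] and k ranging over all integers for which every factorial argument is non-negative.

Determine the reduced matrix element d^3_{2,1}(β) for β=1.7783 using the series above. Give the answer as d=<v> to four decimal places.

d^3_{2,1}(β=1.7783) via the finite sum:
Half-angle: c=0.630072, s=0.776536. N=√(120·1·24·2)=75.894664
The bounds max(0,m−m')=0 and min(l+m,l−m')=1 give 2 terms
  k=0: (−1)^1·75.8947/(24)·0.6301^5·0.7765^1 = -0.243845
  k=1: (−1)^2·75.8947/(12)·0.6301^3·0.7765^3 = +0.740776
d^3_{2,1}(1.7783) = -0.243845 +0.740776 = +0.496931

d=0.4969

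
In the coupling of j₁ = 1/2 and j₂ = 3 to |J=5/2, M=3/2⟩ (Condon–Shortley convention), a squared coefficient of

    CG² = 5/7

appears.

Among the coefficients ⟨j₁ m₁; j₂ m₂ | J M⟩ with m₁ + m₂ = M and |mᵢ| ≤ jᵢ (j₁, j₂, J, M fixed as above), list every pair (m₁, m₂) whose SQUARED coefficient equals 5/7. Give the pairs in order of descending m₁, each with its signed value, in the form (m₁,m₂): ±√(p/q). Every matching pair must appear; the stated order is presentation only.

(-1/2,2): −√(5/7)

Admissible pairs with m₁+m₂ = M = 3/2: (-1/2,2), (1/2,1)
  (m₁,m₂)=(1/2,1): CG² = 2/7, CG = +√(2/7)
  (m₁,m₂)=(-1/2,2): CG² = 5/7, CG = −√(5/7)   ← matches the target
Pairs with CG² = 5/7: (-1/2,2): −√(5/7)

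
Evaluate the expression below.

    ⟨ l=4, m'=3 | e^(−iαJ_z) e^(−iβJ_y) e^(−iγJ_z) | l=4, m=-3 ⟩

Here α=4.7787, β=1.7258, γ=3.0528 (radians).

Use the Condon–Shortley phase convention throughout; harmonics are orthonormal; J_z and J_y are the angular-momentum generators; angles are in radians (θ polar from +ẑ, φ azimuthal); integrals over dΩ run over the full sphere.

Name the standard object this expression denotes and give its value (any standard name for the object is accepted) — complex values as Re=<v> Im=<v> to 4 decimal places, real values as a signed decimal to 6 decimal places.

This is a Wigner D-matrix element — the rotation-matrix element ⟨l m'| R(α,β,γ) |l m⟩ in the angular-momentum basis.
D^4_{3,-3}(4.7787,1.7258,3.0528) = e^{-i·3·4.7787}·d^4_{3,-3}(1.7258)·e^{-i·-3·3.0528}. Compute d first:
c=cos(1.725800/2)=0.650237, s=sin(1.725800/2)=0.759731; N=√[5040·1·1·5040]=5040.000000
k: max(0,(-3)−(3))=0 … min(4+(-3),4−(3))=1
  k=0: (−1)^6·5040.0000/(720)·0.6502^2·0.7597^6 = +0.569118
  k=1: (−1)^7·5040.0000/(5040)·0.6502^0·0.7597^8 = -0.110989
d^4_{3,-3}(1.7258) = +0.569118 -0.110989 = +0.458128
Phases: e^{-i·(3)·4.7787}=-0.197624-0.980278i, e^{-i·(-3)·3.0528}=-0.964731+0.263239i ⇒ D=+0.205563+0.409421i

Wigner D-matrix element, Re=0.2056 Im=0.4094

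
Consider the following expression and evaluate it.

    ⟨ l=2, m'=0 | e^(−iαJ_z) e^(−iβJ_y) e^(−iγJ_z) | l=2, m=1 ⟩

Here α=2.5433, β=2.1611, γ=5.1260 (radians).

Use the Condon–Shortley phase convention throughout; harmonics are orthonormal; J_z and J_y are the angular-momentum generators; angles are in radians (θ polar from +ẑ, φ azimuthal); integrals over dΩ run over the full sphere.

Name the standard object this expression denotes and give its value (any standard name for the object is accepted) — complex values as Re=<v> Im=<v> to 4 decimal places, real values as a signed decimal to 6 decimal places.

Wigner D-matrix element, Re=-0.2276 Im=-0.5186

This is a Wigner D-matrix element — the rotation-matrix element ⟨l m'| R(α,β,γ) |l m⟩ in the angular-momentum basis.
First d^2_{0,1}(β=2.1611), then the phase factors e^{-i(0)α} and e^{-i(1)γ}:
c=cos(2.161100/2)=0.470843, s=sin(2.161100/2)=0.882217; N=√[2·2·6·1]=4.898979
The bounds max(0,m−m')=1 and min(l+m,l−m')=2 give 2 terms
  k=1: (−1)^0·4.8990/(2)·0.4708^3·0.8822^1 = +0.225569
  k=2: (−1)^1·4.8990/(2)·0.4708^1·0.8822^3 = -0.791914
d^2_{0,1}(2.1611) = +0.225569 -0.791914 = -0.566345
D = (+1.000000+0.000000i)·(-0.566345)·(+0.401918+0.915675i) = -0.227624-0.518588i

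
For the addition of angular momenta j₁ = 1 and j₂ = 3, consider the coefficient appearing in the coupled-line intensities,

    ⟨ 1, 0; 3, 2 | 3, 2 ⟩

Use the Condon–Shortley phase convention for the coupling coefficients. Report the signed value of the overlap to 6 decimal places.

−√(1/3) ≈ -0.577350

triangle: 1!·1!·5!/8! = 120/40320
(j±m)!: 1!·1!·5!·1!·5!·1! = 14400
prefactor² = (2J+1)·Δ·N² = 300
  k=0: +1/(0!·1!·1!·5!·0!·0!) = 1/120
  k=1: −1/(1!·0!·0!·4!·1!·1!) = -1/24
Σ = -1/30  ⇒  CG² = 300·(-1/30)² = 1/3
CG = −√(1/3) = -0.577350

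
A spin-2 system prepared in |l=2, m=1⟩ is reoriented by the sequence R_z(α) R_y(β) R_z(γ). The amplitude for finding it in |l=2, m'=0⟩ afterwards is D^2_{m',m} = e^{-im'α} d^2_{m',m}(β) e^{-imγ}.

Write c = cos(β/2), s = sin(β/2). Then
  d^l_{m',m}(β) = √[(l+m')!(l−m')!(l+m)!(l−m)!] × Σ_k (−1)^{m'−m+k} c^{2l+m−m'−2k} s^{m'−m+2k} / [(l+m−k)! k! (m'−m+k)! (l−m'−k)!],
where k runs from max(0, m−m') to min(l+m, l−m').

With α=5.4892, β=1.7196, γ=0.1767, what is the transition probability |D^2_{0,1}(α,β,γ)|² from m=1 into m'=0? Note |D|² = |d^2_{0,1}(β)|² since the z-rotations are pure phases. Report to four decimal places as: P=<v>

Split into d^2_{0,1}(β=1.7196) × two z-phases.
With c≡cos(β/2)=0.652589 and s≡sin(β/2)=0.757712, N=[2·2·6·1]^{1/2}=4.898979
The bounds max(0,m−m')=1 and min(l+m,l−m')=2 give 2 terms
  k=1: (−1)^0·4.8990/(2)·0.6526^3·0.7577^1 = +0.515821
  k=2: (−1)^1·4.8990/(2)·0.6526^1·0.7577^3 = -0.695389
d^2_{0,1}(1.7196) = +0.515821 -0.695389 = -0.179568
|D^2_{0,1}|² = |d^2_{0,1}(β)|² = (-0.179568)² = 0.032245 (the z-rotation phases have unit modulus)

P=0.0322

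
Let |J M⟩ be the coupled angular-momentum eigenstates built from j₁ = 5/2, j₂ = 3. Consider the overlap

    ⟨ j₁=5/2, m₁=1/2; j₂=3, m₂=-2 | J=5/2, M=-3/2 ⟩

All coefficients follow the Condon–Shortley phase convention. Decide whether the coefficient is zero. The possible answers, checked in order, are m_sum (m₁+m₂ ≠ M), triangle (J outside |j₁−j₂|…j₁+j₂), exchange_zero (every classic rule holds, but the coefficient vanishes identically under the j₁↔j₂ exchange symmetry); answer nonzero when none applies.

m-sum: m₁+m₂ = 1/2+(-2) = -3/2, M = -3/2  ✓
triangle: |j₁−j₂| = 1/2 ≤ J = 5/2 ≤ j₁+j₂ = 11/2  ✓
exchange: j₁≠j₂ or m₁≠m₂ — the exchange symmetry imposes no constraint here
value check: CG = −√(1/14) = -0.267261 ≠ 0

nonzero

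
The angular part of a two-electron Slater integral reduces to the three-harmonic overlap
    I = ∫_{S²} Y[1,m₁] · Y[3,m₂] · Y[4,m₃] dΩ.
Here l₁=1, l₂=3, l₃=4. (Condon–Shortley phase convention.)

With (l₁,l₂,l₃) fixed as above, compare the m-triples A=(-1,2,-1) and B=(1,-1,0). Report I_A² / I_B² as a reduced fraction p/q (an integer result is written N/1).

1/2

Shared (l₁,l₂,l₃)=(1,3,4): N and (l;000)² cancel in I_A²/I_B².
A: Δ = 0!·2!·6!/9! = 1/252; Racah Σ t=0..0: t=0:+1/240 = 1/240; ⇒ 3j(1 3 4; -1 2 -1)² = 1/84, sgn -1
B: Δ = 0!·2!·6!/9! = 1/252; Racah Σ t=0..0: t=0:+1/96 = 1/96; ⇒ 3j(1 3 4; 1 -1 0)² = 1/42, sgn +1
I_A²/I_B² = (1/84)/(1/42) = 1/2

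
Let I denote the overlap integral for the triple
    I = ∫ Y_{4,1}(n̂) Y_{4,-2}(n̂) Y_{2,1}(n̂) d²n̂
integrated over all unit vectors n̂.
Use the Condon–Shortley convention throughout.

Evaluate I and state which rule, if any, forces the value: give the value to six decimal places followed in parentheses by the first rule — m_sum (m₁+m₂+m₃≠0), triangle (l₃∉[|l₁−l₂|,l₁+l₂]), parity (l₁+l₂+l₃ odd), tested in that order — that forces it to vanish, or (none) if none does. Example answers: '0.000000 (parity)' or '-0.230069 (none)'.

0.127700 (none)

Checks pass: Σm=0; 10 even; l₃=2∈[0,8].
(2·4+1)(2·4+1)(2·2+1) = 405
Δ: 6! 2! 2! / 11! → 1/13860
sum: t=2:+1/192 t=3:−1/36 t=4:+1/192 = -5/288
3j²(4 4 2; 0 0 0) = Δ·Π!·Σ² = 20/693  (sign -1)
sum: t=1:−1/240 t=2:+1/96 = 1/160
3j²(4 4 2; 1 -2 1) = Δ·Π!·Σ² = 27/1540  (sign -1)
combine: 4πI² = 405·20/693·27/1540 = 1215/5929
take √, sign +1: I = 0.12770047
No selection rule forces the value: the integral is nonzero (none).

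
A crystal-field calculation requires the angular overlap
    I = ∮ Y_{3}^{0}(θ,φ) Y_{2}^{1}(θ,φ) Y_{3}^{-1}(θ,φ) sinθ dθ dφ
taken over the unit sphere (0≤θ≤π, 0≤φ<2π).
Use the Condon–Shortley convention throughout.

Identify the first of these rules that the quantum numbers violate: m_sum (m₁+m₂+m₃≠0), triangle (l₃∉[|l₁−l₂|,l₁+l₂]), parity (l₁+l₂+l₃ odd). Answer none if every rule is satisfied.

m₁+m₂+m₃ = 0 + 1 − 1 = 0  ✓
triangle: |3−2|=1 ≤ l₃=3 ≤ 3+2=5  ✓
parity: l₁+l₂+l₃ = 8 is even  ✓

none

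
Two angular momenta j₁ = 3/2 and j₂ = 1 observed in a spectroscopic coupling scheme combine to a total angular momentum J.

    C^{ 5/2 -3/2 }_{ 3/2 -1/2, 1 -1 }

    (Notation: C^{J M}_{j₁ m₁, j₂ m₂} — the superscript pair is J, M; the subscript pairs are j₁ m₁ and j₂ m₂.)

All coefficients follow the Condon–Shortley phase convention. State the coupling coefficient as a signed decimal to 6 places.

+0.774597

j₁+j₂−J=0  J+j₁−j₂=3  J−j₁+j₂=2  j₁+j₂+J+1=6
(j₁±m₁, j₂±m₂, J±M) = (1,2,0,2,1,4)
P² = 48/5
sum k=0..0:
  [0] +1/4 = 1/4
S = 1/4
C² = P²·S² = 3/5 ; C = +0.774597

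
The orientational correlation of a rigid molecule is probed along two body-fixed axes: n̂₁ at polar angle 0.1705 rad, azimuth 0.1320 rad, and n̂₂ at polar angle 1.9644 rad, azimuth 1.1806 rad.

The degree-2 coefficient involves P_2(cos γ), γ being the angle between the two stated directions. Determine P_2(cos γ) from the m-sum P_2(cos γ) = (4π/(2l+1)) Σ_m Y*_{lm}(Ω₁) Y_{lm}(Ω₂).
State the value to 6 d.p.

-0.365182

Term-by-term m-sum for l=2 (normalisation 4π/5 = 2.513274):
  m=-2: (0.010735, 0.002902) × (-0.234125, -0.231793) = (-0.001841, -0.003168)  (running Σ = (-0.001841, -0.003168))
  m=-1: (0.128058, 0.017002) × (-0.104081, 0.253063) = (-0.017631, 0.030637)  (running Σ = (-0.019472, 0.027469))
  m=0: (0.603543, -0.000000) × (-0.176222, 0.000000) = (-0.106357, 0.000000)  (running Σ = (-0.125829, 0.027469))
  m=1: (-0.128058, 0.017002) × (0.104081, 0.253063) = (-0.017631, -0.030637)  (running Σ = (-0.143460, -0.003168))
  m=2: (0.010735, -0.002902) × (-0.234125, 0.231793) = (-0.001841, 0.003168)  (running Σ = (-0.145301, 0.000000))
Total Σ_m = (-0.145301, 0.000000). Multiply by 2.513274: (-0.365182, 0.000000). P_2(cos γ) = -0.365182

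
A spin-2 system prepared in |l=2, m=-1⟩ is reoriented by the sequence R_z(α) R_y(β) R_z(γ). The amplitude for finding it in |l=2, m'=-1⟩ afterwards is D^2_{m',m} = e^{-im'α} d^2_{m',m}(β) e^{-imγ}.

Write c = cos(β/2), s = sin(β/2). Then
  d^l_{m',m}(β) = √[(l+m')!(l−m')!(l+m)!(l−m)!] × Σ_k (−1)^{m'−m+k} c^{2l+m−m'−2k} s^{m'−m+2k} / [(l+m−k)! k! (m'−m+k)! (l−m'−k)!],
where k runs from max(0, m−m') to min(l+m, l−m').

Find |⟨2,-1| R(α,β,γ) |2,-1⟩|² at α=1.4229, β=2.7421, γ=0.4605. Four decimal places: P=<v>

P=0.0125

D^2_{-1,-1}(1.4229,2.7421,0.4605) = e^{-i·-1·1.4229}·d^2_{-1,-1}(2.7421)·e^{-i·-1·0.4605}. Compute d first:
With c≡cos(β/2)=0.198421 and s≡sin(β/2)=0.980117, N=[1·6·1·6]^{1/2}=6.000000
k∈{0,1} keeps every argument non-negative
  k=0: (−1)^0·6.0000/(6)·0.1984^4·0.9801^0 = +0.001550
  k=1: (−1)^1·6.0000/(2)·0.1984^2·0.9801^2 = -0.113462
d^2_{-1,-1}(2.7421) = +0.001550 -0.113462 = -0.111912
|D^2_{-1,-1}|² = |d^2_{-1,-1}(β)|² = (-0.111912)² = 0.012524 (the z-rotation phases have unit modulus)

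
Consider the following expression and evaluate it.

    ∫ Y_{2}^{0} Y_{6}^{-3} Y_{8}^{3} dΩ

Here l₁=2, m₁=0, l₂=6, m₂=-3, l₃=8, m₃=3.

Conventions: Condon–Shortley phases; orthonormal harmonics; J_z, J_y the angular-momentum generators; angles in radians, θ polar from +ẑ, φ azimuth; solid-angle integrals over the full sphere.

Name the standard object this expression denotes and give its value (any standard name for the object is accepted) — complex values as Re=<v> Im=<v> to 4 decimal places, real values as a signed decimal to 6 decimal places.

This is a Gaunt coefficient — the integral of a triple product of spherical harmonics over the sphere.
Rules hold: Σm=0, L=16 even, 4≤8≤8.
N = 5·13·17 = 1105
Δ = 0!·4!·12!/17! = 1/30940
Racah Σ t=0..0: t=0:+1/2073600 = 1/2073600
⇒ 3j(2 6 8; 0 0 0)² = 28/1105, sgn +1
Racah Σ t=0..0: t=0:+1/8709120 = 1/8709120
⇒ 3j(2 6 8; 0 -3 3)² = 55/3094, sgn -1
4πI² = N·(3j₀)²·(3jₘ)² = 110/221
I = -1·√(0.497738/4π) = -0.19901934

Gaunt coefficient, -0.199019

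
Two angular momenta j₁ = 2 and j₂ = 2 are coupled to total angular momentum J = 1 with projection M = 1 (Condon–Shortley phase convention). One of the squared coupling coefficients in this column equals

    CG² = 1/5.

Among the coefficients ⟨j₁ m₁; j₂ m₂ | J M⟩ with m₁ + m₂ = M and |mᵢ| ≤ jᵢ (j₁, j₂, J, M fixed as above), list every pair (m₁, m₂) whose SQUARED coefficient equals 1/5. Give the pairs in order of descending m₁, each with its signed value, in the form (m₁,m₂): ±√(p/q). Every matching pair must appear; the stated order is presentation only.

(2,-1): +√(1/5); (-1,2): −√(1/5)

Admissible pairs with m₁+m₂ = M = 1: (-1,2), (0,1), (1,0), (2,-1)
  (m₁,m₂)=(2,-1): CG² = 1/5, CG = +√(1/5)   ← matches the target
  (m₁,m₂)=(1,0): CG² = 3/10, CG = −√(3/10)
  (m₁,m₂)=(0,1): CG² = 3/10, CG = +√(3/10)
  (m₁,m₂)=(-1,2): CG² = 1/5, CG = −√(1/5)   ← matches the target
Pairs with CG² = 1/5: (2,-1): +√(1/5); (-1,2): −√(1/5)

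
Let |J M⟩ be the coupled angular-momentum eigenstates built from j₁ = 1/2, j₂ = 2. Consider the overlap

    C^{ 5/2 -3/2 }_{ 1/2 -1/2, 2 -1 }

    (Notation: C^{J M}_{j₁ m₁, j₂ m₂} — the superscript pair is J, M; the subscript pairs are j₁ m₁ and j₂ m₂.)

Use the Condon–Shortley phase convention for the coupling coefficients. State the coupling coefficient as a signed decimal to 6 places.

√[6·0!1!4!/6! · 0!1!1!3!1!4!] = √(144/5)
  +(−1)^0/∏(0,0,1,1,0,3)! = 1/6  (running 1/6)
⟨..|..⟩ = √(144/5)·(1/6) = +0.894427

+√(4/5) ≈ +0.894427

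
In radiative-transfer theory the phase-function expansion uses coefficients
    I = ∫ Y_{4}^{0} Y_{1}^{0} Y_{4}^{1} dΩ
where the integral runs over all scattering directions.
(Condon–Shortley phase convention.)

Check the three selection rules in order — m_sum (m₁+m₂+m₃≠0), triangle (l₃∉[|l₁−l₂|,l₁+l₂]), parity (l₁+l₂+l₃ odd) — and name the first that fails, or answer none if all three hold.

m_sum

Σmᵢ = 1  ✗
l₃∈[|l₁−l₂|,l₁+l₂]=[3,5], have l₃=4
Σlᵢ = 9 ⇒ odd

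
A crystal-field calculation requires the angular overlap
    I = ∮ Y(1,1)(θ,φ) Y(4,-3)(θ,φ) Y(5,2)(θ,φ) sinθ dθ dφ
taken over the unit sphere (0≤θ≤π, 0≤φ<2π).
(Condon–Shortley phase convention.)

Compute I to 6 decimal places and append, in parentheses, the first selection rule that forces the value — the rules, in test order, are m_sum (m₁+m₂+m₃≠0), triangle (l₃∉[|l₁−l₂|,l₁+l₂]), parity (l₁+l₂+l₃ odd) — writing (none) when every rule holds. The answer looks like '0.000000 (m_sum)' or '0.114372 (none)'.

Checks pass: Σm=0; 10 even; l₃=5∈[3,5].
(2·1+1)(2·4+1)(2·5+1) = 297
Δ: 0! 2! 8! / 11! → 1/495
sum: t=0:+1/576 = 1/576
3j²(1 4 5; 0 0 0) = Δ·Π!·Σ² = 5/99  (sign -1)
sum: t=0:+1/10080 = 1/10080
3j²(1 4 5; 1 -3 2) = Δ·Π!·Σ² = 1/165  (sign -1)
combine: 4πI² = 297·5/99·1/165 = 1/11
take √, sign +1: I = 0.08505478
No selection rule forces the value: the integral is nonzero (none).

0.085055 (none)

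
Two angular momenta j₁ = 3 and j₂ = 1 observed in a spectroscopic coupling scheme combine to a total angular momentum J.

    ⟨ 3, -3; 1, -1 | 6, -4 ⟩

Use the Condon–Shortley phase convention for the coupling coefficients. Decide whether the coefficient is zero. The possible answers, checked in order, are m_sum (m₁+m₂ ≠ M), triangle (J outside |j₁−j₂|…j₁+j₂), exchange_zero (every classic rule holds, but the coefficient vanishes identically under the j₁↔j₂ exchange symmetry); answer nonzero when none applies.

m-sum: m₁+m₂ = -3+(-1) = -4, M = -4  ✓
triangle: need |j₁−j₂| ≤ J ≤ j₁+j₂, i.e. J ∈ [2, 4]; J = 6 is outside ✗ ⇒ coefficient is 0

triangle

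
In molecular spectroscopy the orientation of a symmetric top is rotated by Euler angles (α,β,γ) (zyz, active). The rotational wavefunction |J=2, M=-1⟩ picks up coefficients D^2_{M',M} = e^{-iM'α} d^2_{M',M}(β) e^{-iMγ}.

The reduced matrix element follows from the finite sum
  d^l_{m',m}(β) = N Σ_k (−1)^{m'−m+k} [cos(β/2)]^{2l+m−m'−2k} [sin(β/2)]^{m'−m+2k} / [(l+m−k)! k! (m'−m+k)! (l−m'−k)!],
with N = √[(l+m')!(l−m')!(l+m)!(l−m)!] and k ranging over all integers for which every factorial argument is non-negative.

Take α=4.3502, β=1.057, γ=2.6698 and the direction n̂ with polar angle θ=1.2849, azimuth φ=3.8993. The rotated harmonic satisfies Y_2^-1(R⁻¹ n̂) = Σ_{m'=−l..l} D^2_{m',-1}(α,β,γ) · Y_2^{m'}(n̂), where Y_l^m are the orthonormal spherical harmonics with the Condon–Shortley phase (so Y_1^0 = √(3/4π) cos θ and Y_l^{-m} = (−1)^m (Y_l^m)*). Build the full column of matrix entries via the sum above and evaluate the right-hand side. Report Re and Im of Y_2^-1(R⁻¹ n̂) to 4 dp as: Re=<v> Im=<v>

Re=-0.2403 Im=-0.2003

Need the full column D^2_{m',-1} for m'=−2..2 at α=4.3502, β=1.0570, γ=2.6698.
cos(β/2)=0.863564, sin(β/2)=0.504239
d^2_{-2,-1}: single k=1 term ⇒ +0.649457;  D = +0.237652-0.604413i
d^2_{-1,-1}: k∈[0..1] ⇒ +0.556133 -0.568830 = -0.012697;  D = -0.009404-0.008532i
d^2_{0,-1}: k∈[0..1] ⇒ -0.795419 +0.271193 = -0.524226;  D = +0.466957-0.238252i
d^2_{1,-1}: k∈[0..1] ⇒ +0.568830 -0.064646 = +0.504184;  D = -0.055150-0.501159i
d^2_{2,-1}: single k=0 term ⇒ -0.221428;  D = -0.214402-0.055337i
Y_2^{m'}(θ=1.2849,φ=3.8993) and Σ D·Y over m':
  (+0.2377-0.6044i)·(+0.0197-0.3550i)  (-0.0094-0.0085i)·(-0.1518+0.1437i)  (+0.4670-0.2383i)·(-0.2401+0.0000i)  (-0.0551-0.5012i)·(+0.1518+0.1437i)  (-0.2144-0.0553i)·(+0.0197+0.3550i)
Y_2^-1(R⁻¹ n̂) = -0.240329-0.200328i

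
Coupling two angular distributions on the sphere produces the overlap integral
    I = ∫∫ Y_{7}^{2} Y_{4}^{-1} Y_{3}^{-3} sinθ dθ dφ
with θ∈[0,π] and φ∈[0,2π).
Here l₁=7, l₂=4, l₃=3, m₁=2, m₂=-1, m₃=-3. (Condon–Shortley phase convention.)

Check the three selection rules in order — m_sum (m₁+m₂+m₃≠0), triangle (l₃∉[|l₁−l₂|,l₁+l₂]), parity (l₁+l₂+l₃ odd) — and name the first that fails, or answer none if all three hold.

m_sum

azimuthal sum: 2 − 1 − 3 = -2  ✗
3 ≤ 3 ≤ 11 (triangle on l)
L = 7 + 4 + 3 = 14 (even)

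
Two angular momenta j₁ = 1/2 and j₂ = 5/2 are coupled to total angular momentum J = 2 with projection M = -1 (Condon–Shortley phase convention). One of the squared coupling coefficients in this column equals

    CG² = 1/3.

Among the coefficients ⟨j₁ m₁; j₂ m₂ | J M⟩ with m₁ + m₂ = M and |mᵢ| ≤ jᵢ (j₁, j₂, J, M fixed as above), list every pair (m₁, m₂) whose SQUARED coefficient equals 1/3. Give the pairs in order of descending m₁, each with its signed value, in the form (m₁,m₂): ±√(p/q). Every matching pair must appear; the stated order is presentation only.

Admissible pairs with m₁+m₂ = M = -1: (-1/2,-1/2), (1/2,-3/2)
  (m₁,m₂)=(1/2,-3/2): CG² = 2/3, CG = +√(2/3)
  (m₁,m₂)=(-1/2,-1/2): CG² = 1/3, CG = −√(1/3)   ← matches the target
Pairs with CG² = 1/3: (-1/2,-1/2): −√(1/3)

(-1/2,-1/2): −√(1/3)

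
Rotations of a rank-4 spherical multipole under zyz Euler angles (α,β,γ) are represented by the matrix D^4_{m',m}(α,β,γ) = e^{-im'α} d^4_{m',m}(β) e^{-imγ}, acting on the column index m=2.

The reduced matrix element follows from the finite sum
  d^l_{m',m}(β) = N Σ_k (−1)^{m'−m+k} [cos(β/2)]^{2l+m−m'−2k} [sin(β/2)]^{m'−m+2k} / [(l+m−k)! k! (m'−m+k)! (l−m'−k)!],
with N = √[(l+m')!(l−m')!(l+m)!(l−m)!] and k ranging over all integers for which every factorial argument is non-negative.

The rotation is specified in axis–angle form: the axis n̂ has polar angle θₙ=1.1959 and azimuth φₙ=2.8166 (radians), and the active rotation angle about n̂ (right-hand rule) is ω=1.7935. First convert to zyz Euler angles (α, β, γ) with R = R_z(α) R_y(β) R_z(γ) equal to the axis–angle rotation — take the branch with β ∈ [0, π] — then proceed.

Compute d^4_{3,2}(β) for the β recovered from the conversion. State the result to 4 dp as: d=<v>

d=0.4625

Axis–angle → zyz. n̂ = (sinθₙcosφₙ, sinθₙsinφₙ, cosθₙ) = (-0.881834, +0.297125, +0.366176), ω = 1.7935.
R = I cosω + sinω [n̂]ₓ + (1−cosω) n̂n̂ᵀ gives
  R = [+0.728518, -0.677018, -0.104439; +0.037247, -0.113085, +0.992887; -0.684013, -0.727226, -0.057167]
β = atan2(√(R₁₃²+R₂₃²), R₃₃) = 1.627995; α = atan2(R₂₃, R₁₃) mod 2π = 1.675598; γ = atan2(R₃₂, −R₃₁) mod 2π = 5.467176
d^4_{3,2}(β=1.6280) via the finite sum:
c=cos(1.627995/2)=0.686598, s=sin(1.627995/2)=0.727038; N=√[5040·1·720·2]=2693.993318
k: max(0,(2)−(3))=0 … min(4+(2),4−(3))=1
  k=0: (−1)^1·2693.9933/(720)·0.6866^7·0.7270^1 = -0.195676
  k=1: (−1)^2·2693.9933/(240)·0.6866^5·0.7270^3 = +0.658214
d^4_{3,2}(1.6280) = -0.195676 +0.658214 = +0.462539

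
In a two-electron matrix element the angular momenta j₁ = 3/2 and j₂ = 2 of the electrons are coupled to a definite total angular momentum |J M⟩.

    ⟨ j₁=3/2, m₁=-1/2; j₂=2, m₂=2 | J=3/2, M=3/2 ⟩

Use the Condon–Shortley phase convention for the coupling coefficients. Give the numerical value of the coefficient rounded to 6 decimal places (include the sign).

√[4·2!1!2!/6! · 1!2!4!0!3!0!] = √(32/5)
  +(−1)^2/∏(2,0,0,2,1,0)! = 1/4  (running 1/4)
⟨..|..⟩ = √(32/5)·(1/4) = +0.632456

+√(2/5) ≈ +0.632456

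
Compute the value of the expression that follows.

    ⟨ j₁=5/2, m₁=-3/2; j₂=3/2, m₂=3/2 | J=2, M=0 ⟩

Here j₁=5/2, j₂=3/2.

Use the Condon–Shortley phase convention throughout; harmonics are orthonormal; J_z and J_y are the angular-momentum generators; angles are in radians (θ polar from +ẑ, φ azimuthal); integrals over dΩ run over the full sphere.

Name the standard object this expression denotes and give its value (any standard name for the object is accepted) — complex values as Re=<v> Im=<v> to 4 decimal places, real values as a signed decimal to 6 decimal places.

This is a Clebsch–Gordan (vector-coupling) coefficient.
√[5·2!3!1!/7! · 1!4!3!0!2!2!] = √(48/7)
  +(−1)^2/∏(2,0,2,1,1,0)! = 1/4  (running 1/4)
⟨..|..⟩ = √(48/7)·(1/4) = +0.654654

Clebsch–Gordan coefficient, +√(3/7) ≈ +0.654654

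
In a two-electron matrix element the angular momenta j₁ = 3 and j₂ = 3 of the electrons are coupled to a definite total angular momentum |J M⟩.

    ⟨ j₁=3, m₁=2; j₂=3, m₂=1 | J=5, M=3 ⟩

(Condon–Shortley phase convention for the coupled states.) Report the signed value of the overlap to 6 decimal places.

j₁+j₂−J=1  J+j₁−j₂=5  J−j₁+j₂=5  j₁+j₂+J+1=12
(j₁±m₁, j₂±m₂, J±M) = (5,1,4,2,8,2)
P² = 153600
sum k=0..1:
  [0] +1/576 = 1/576
  [1] −1/1440 = -1/1440
S = 1/960
C² = P²·S² = 1/6 ; C = +0.408248

+0.408248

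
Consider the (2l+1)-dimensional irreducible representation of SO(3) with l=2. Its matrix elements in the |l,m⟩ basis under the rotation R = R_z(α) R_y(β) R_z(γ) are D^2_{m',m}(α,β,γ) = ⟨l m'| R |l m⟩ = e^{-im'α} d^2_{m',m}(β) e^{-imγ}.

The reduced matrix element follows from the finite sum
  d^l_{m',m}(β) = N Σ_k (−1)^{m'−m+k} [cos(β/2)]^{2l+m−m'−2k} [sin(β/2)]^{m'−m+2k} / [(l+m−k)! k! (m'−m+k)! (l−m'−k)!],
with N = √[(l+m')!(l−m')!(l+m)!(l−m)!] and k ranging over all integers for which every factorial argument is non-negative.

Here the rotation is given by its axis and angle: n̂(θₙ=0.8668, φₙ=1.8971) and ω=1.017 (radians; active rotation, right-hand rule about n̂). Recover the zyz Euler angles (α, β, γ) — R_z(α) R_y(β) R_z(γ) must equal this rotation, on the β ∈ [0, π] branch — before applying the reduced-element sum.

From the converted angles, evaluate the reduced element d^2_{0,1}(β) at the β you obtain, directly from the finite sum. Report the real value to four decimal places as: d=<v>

Axis–angle → zyz. n̂ = (sinθₙcosφₙ, sinθₙsinφₙ, cosθₙ) = (-0.244338, +0.722040, +0.647269), ω = 1.0170.
R = I cosω + sinω [n̂]ₓ + (1−cosω) n̂n̂ᵀ gives
  R = [+0.554223, -0.634163, +0.539142; +0.466886, +0.773078, +0.429381; -0.689097, +0.013745, +0.724539]
β = atan2(√(R₁₃²+R₂₃²), R₃₃) = 0.760431; α = atan2(R₂₃, R₁₃) mod 2π = 0.672551; γ = atan2(R₃₂, −R₃₁) mod 2π = 0.019944
d^2_{0,1}(β=0.7604) via the finite sum:
c=cos(0.760431/2)=0.928585, s=sin(0.760431/2)=0.371120; N=√[2·2·6·1]=4.898979
Admissible k: 1..2 (factorial args all ≥0)
  k=1: (−1)^0·4.8990/(2)·0.9286^3·0.3711^1 = +0.727872
  k=2: (−1)^1·4.8990/(2)·0.9286^1·0.3711^3 = -0.116263
d^2_{0,1}(0.7604) = +0.727872 -0.116263 = +0.611609

d=0.6116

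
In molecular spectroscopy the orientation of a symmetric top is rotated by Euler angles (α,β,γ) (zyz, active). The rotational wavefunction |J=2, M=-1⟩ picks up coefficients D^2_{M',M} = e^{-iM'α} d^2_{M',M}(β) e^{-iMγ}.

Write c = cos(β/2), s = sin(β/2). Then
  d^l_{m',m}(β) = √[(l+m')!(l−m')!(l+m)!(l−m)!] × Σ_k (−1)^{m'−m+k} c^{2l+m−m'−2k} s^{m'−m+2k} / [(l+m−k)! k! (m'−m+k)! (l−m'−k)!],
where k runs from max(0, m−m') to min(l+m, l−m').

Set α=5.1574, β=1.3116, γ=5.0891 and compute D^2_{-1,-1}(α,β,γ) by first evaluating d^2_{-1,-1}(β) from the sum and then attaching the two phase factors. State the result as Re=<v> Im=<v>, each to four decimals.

First d^2_{-1,-1}(β=1.3116), then the phase factors e^{-i(-1)α} and e^{-i(-1)γ}:
c=cos(1.311600/2)=0.792560, s=sin(1.311600/2)=0.609793; N=√[1·6·1·6]=6.000000
The bounds max(0,m−m')=0 and min(l+m,l−m')=1 give 2 terms
  k=0: (−1)^0·6.0000/(6)·0.7926^4·0.6098^0 = +0.394575
  k=1: (−1)^1·6.0000/(2)·0.7926^2·0.6098^2 = -0.700731
d^2_{-1,-1}(1.3116) = +0.394575 -0.700731 = -0.306156
Phases: e^{-i·(-1)·5.1574}=+0.430468-0.902606i, e^{-i·(-1)·5.0891}=+0.367864-0.929880i ⇒ D=+0.208481+0.224204i

Re=0.2085 Im=0.2242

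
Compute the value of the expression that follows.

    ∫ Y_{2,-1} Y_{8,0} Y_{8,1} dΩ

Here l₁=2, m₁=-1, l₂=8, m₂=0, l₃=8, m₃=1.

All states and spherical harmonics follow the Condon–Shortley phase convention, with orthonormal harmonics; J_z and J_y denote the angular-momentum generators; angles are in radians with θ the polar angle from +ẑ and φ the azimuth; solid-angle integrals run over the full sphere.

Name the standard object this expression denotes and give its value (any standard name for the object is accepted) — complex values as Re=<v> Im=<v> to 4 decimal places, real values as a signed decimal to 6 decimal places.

Gaunt coefficient, -0.023001

This is a Gaunt coefficient — the integral of a triple product of spherical harmonics over the sphere.
Rules hold: Σm=0, L=18 even, 6≤8≤10.
N = 5·17·17 = 1445
Δ = 2!·2!·14!/19! = 1/348840
Racah Σ t=0..2: t=0:+1/116121600 t=1:−1/25401600 t=2:+1/116121600 = -1/45158400
⇒ 3j(2 8 8; 0 0 0)² = 24/1615, sgn -1
Racah Σ t=1..2: t=1:−1/50803200 t=2:+1/58060800 = -1/406425600
⇒ 3j(2 8 8; -1 0 1)² = 1/3230, sgn +1
4πI² = N·(3j₀)²·(3jₘ)² = 12/1805
I = -1·√(0.0066482/4π) = -0.02300102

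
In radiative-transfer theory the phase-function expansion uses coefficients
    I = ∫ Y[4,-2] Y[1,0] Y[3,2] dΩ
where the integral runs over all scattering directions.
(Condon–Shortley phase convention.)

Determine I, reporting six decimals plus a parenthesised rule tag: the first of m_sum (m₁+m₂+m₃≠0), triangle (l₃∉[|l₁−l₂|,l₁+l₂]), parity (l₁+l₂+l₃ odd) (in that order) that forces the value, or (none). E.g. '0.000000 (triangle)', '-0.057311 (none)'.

0.213244 (none)

Rules hold: Σm=0, L=8 even, 3≤3≤5.
N = 9·3·7 = 189
Δ = 2!·6!·0!/9! = 1/252
Racah Σ t=1..1: t=1:−1/36 = -1/36
⇒ 3j(4 1 3; 0 0 0)² = 4/63, sgn +1
Racah Σ t=1..1: t=1:−1/120 = -1/120
⇒ 3j(4 1 3; -2 0 2)² = 1/21, sgn +1
4πI² = N·(3j₀)²·(3jₘ)² = 4/7
I = +1·√(0.571429/4π) = 0.21324362
No selection rule forces the value: the integral is nonzero (none).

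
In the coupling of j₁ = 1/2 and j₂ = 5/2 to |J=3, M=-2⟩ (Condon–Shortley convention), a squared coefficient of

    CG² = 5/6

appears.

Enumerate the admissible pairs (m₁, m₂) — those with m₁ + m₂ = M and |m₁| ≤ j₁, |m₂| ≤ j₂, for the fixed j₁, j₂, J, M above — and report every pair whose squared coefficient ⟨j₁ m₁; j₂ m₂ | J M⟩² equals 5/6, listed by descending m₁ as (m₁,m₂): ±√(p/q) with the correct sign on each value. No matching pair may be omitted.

(-1/2,-3/2): +√(5/6)

Admissible pairs with m₁+m₂ = M = -2: (-1/2,-3/2), (1/2,-5/2)
  (m₁,m₂)=(1/2,-5/2): CG² = 1/6, CG = +√(1/6)
  (m₁,m₂)=(-1/2,-3/2): CG² = 5/6, CG = +√(5/6)   ← matches the target
Pairs with CG² = 5/6: (-1/2,-3/2): +√(5/6)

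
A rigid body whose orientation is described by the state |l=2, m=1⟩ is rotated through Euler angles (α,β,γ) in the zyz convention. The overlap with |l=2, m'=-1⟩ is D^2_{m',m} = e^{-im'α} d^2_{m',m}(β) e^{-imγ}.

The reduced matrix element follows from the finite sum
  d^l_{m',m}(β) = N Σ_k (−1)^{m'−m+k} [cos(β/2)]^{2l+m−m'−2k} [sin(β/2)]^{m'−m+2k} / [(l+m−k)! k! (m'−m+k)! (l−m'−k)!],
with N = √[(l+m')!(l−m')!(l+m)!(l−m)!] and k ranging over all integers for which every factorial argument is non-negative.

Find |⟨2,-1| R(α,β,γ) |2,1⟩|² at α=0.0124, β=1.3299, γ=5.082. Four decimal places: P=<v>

P=0.3163

First d^2_{-1,1}(β=1.3299), then the phase factors e^{-i(-1)α} and e^{-i(1)γ}:
With c≡cos(β/2)=0.786948 and s≡sin(β/2)=0.617020, N=[1·6·6·1]^{1/2}=6.000000
Admissible k: 2..3 (factorial args all ≥0)
  k=2: (−1)^0·6.0000/(2)·0.7869^2·0.6170^2 = +0.707312
  k=3: (−1)^1·6.0000/(6)·0.7869^0·0.6170^4 = -0.144943
d^2_{-1,1}(1.3299) = +0.707312 -0.144943 = +0.562369
|D^2_{-1,1}|² = |d^2_{-1,1}(β)|² = (+0.562369)² = 0.316259 (the z-rotation phases have unit modulus)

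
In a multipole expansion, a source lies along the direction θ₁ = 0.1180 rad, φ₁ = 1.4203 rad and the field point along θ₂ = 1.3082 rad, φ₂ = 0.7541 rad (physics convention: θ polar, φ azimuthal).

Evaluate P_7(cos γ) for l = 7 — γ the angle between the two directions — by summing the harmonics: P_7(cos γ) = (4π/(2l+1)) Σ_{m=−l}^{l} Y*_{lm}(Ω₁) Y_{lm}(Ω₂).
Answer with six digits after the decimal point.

-0.137793

Addition theorem: P_7(cos γ) = (4π/15) Σ_m Y*_{lm}(Ω₁) Y_{lm}(Ω₂), m = −7…7:
  m=-7: (-0.00000 - 0.00000j) × (0.21016 + 0.33056j) = -0.00000 - 0.00000j  (running Σ = -0.00000 - 0.00000j)
  m=-6: (-0.00000 + 0.00000j) × (-0.07355 + 0.38704j) = -0.00000 - 0.00000j  (running Σ = -0.00000 - 0.00000j)
  m=-5: (0.00007 + 0.00007j) × (0.03090 - 0.02248j) = 0.00000 + 0.00000j  (running Σ = 0.00000 - 0.00000j)
  m=-4: (0.00113 - 0.00078j) × (0.34917 + 0.04394j) = 0.00043 - 0.00022j  (running Σ = 0.00043 - 0.00022j)
  m=-3: (-0.00606 - 0.01250j) × (0.05071 + 0.06126j) = 0.00046 - 0.00101j  (running Σ = 0.00089 - 0.00123j)
  m=-2: (-0.09375 + 0.02910j) × (0.01952 - 0.31139j) = 0.00723 + 0.02976j  (running Σ = 0.00812 + 0.02853j)
  m=-1: (0.06557 + 0.43243j) × (0.08905 - 0.08365j) = 0.04201 + 0.03302j  (running Σ = 0.05013 + 0.06156j)
  m=0: (0.88961 + 0.00000j) × (-0.29760 + 0.00000j) = -0.26475 + 0.00000j  (running Σ = -0.21461 + 0.06156j)
  m=1: (-0.06557 + 0.43243j) × (-0.08905 - 0.08365j) = 0.04201 - 0.03302j  (running Σ = -0.17260 + 0.02853j)
  m=2: (-0.09375 - 0.02910j) × (0.01952 + 0.31139j) = 0.00723 - 0.02976j  (running Σ = -0.16537 - 0.00123j)
  m=3: (0.00606 - 0.01250j) × (-0.05071 + 0.06126j) = 0.00046 + 0.00101j  (running Σ = -0.16491 - 0.00022j)
  m=4: (0.00113 + 0.00078j) × (0.34917 - 0.04394j) = 0.00043 + 0.00022j  (running Σ = -0.16448 - 0.00000j)
  m=5: (-0.00007 + 0.00007j) × (-0.03090 - 0.02248j) = 0.00000 - 0.00000j  (running Σ = -0.16448 - 0.00000j)
  m=6: (-0.00000 - 0.00000j) × (-0.07355 - 0.38704j) = -0.00000 + 0.00000j  (running Σ = -0.16448 - 0.00000j)
  m=7: (0.00000 - 0.00000j) × (-0.21016 + 0.33056j) = -0.00000 + 0.00000j  (running Σ = -0.16448 - 0.00000j)
Accumulated sum -0.16448 - 0.00000j; after 4π/(2l+1) scaling, -0.13779 - 0.00000j ⇒ P_7 = -0.137793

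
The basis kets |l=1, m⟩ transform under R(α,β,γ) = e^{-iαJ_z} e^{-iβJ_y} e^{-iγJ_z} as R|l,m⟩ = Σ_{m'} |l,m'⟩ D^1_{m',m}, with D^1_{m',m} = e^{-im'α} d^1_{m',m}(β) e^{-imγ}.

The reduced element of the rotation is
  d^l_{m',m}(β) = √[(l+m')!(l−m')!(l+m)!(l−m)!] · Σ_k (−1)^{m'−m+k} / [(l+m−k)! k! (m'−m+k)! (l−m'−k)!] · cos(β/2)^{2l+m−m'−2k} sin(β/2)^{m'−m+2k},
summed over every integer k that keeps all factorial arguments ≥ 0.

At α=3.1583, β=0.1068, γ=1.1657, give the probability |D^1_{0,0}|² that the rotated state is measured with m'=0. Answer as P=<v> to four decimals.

D^1_{0,0}(3.1583,0.1068,1.1657) = e^{-i·0·3.1583}·d^1_{0,0}(0.1068)·e^{-i·0·1.1657}. Compute d first:
With c≡cos(β/2)=0.998575 and s≡sin(β/2)=0.053375, N=[1·1·1·1]^{1/2}=1.000000
k: max(0,(0)−(0))=0 … min(1+(0),1−(0))=1
  k=0: (−1)^0·1.0000/(1)·0.9986^2·0.0534^0 = +0.997151
  k=1: (−1)^1·1.0000/(1)·0.9986^0·0.0534^2 = -0.002849
d^1_{0,0}(0.1068) = +0.997151 -0.002849 = +0.994302
|D^1_{0,0}|² = |d^1_{0,0}(β)|² = (+0.994302)² = 0.988637 (the z-rotation phases have unit modulus)

P=0.9886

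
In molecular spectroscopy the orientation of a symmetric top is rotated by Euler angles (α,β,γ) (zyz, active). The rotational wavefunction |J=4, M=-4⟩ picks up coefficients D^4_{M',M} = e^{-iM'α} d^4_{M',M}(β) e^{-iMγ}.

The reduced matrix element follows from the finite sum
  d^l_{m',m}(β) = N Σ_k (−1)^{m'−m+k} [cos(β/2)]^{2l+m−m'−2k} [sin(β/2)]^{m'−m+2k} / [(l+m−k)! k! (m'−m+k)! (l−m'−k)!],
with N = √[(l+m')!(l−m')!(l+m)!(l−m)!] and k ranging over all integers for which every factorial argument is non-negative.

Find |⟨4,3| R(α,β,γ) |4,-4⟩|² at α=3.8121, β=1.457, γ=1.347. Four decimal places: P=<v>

P=0.0150

Split into d^4_{3,-4}(β=1.4570) × two z-phases.
c=cos(1.457000/2)=0.746174, s=sin(1.457000/2)=0.665751; N=√[5040·1·1·40320]=14255.272709
k∈{0} keeps every argument non-negative
  k=0: (−1)^7·14255.2727/(5040)·0.7462^1·0.6658^7 = -0.122340
d^4_{3,-4}(1.4570) = -0.122340
|D^4_{3,-4}|² = |d^4_{3,-4}(β)|² = (-0.122340)² = 0.014967 (the z-rotation phases have unit modulus)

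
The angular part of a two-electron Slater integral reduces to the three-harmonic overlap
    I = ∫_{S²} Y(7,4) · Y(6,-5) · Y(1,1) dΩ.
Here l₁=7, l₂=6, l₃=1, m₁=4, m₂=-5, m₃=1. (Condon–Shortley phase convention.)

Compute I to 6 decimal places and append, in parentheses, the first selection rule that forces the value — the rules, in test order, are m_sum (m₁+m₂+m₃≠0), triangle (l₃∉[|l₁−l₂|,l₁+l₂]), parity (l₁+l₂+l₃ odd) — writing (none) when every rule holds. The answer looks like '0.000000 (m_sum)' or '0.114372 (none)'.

0.060604 (none)

m-sum 0 ✓  L=14 even ✓  1≤1≤13 ✓
Π(2lᵢ+1) = 15×13×3 = 585
triangle coeff Δ(7,6,1) = 1/1365
Σ_t [6,6]: t=6:+1/518400 = 1/518400
(3j)²=7/195 [(7 6 1; 0 0 0)], sign=-1
Σ_t [1,1]: t=1:−1/79833600 = -1/79833600
(3j)²=1/455 [(7 6 1; 4 -5 1)], sign=-1
⇒ 4πI² = 3/65
I = (+1)√(3/65/(4π)) = 0.06060368
No selection rule forces the value: the integral is nonzero (none).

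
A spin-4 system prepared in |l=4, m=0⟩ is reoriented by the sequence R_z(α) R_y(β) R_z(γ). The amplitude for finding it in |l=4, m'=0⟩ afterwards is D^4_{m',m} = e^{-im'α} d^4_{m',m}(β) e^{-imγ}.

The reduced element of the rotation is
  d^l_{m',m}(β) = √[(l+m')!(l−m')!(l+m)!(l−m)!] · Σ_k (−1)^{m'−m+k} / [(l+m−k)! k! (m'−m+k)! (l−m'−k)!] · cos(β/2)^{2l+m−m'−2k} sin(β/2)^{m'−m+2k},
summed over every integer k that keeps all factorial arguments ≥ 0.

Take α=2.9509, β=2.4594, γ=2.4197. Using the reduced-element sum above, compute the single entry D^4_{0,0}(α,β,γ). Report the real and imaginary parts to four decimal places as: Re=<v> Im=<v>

First d^4_{0,0}(β=2.4594), then the phase factors e^{-i(0)α} and e^{-i(0)γ}:
Half-angle: c=0.334520, s=0.942388. N=√(24·24·24·24)=576.000000
k∈{0,1,2,3,4} keeps every argument non-negative
  k=0: (−1)^0·576.0000/(576)·0.3345^8·0.9424^0 = +0.000157
  k=1: (−1)^1·576.0000/(36)·0.3345^6·0.9424^2 = -0.019912
  k=2: (−1)^2·576.0000/(16)·0.3345^4·0.9424^4 = +0.355560
  k=3: (−1)^3·576.0000/(36)·0.3345^2·0.9424^6 = -1.254138
  k=4: (−1)^4·576.0000/(576)·0.3345^0·0.9424^8 = +0.622071
d^4_{0,0}(2.4594) = +0.000157 -0.019912 +0.355560 -1.254138 +0.622071 = -0.296262
D = (+1.000000+0.000000i)·(-0.296262)·(+1.000000+0.000000i) = -0.296262+0.000000i

Re=-0.2963 Im=0.0000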